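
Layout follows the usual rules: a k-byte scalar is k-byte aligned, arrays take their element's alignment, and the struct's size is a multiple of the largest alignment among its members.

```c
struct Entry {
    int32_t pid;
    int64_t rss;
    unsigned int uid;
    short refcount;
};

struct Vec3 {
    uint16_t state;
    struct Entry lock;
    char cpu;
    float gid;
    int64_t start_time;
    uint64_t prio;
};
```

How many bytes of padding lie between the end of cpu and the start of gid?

Entry: pid at 0 (size 4, align 4) → ends 4; pad 4 to align 8 for rss; rss at 8 (size 8, align 8) → ends 16; uid at 16 (size 4, align 4) → ends 20; refcount at 20 (size 2, align 2) → ends 22; tail pad 2 to reach multiple of 8; total 24 bytes, alignment 8
state at 0 (size 2, align 2) → ends 2
pad 6 to align 8 for lock
lock at 8 (size 24, align 8) → ends 32
cpu at 32 (size 1, align 1) → ends 33
pad 3 to align 4 for gid
gid at 36 (size 4, align 4) → ends 40

3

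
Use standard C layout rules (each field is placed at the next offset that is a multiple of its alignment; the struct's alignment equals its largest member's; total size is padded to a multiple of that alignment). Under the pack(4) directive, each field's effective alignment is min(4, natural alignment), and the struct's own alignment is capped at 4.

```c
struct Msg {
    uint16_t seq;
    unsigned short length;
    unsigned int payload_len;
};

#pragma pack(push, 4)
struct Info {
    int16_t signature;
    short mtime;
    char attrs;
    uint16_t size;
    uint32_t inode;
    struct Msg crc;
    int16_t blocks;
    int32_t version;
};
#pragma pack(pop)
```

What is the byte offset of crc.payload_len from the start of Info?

16

Msg: 0..2  seq  (2B, 2-aligned); 2..4  length  (2B, 2-aligned); 4..8  payload_len  (4B, 4-aligned); sizeof = 8, alignof = 4
0..2  signature  (2B, 2-aligned)
2..4  mtime  (2B, 2-aligned)
4..5  attrs  (1B, 1-aligned)
5..6  -- padding (1B)
6..8  size  (2B, 2-aligned)
8..12  inode  (4B, 4-aligned)
12..20  crc  (8B, 4-aligned)
within Msg: payload_len at 4
12 + 4 = 16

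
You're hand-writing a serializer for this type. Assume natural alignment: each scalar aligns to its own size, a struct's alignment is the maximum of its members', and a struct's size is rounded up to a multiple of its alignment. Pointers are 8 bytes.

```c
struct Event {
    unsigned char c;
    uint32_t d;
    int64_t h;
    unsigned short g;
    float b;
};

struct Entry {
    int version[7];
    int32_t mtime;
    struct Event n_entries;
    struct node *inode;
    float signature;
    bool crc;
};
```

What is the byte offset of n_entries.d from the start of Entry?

Event: c at 0 (size 1, align 1) → ends 1; pad 3 to align 4 for d; d at 4 (size 4, align 4) → ends 8; h at 8 (size 8, align 8) → ends 16; g at 16 (size 2, align 2) → ends 18; pad 2 to align 4 for b; b at 20 (size 4, align 4) → ends 24; total 24 bytes, alignment 8
version at 0 (size 28, align 4) → ends 28
mtime at 28 (size 4, align 4) → ends 32
n_entries at 32 (size 24, align 8) → ends 56
within Event: d at 4
32 + 4 = 36

36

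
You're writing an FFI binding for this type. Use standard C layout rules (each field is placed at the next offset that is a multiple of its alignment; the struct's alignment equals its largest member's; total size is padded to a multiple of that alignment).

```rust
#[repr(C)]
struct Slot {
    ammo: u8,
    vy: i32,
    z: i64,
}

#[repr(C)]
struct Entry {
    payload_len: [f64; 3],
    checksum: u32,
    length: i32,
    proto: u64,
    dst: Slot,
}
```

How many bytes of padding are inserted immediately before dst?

0

Slot: ammo at 0 (size 1, align 1) → ends 1; pad 3 to align 4 for vy; vy at 4 (size 4, align 4) → ends 8; z at 8 (size 8, align 8) → ends 16; total 16 bytes, alignment 8
payload_len at 0 (size 24, align 8) → ends 24
checksum at 24 (size 4, align 4) → ends 28
length at 28 (size 4, align 4) → ends 32
proto at 32 (size 8, align 8) → ends 40
dst at 40 (size 16, align 8) → ends 56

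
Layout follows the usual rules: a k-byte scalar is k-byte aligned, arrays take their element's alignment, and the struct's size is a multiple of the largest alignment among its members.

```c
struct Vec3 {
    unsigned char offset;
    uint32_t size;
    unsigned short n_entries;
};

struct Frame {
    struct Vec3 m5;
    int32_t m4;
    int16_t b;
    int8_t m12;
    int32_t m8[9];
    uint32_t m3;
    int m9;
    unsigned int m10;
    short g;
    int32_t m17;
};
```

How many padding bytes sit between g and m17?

2

Vec3: 0..1  offset  (1B, 1-aligned); 1..4  -- padding (3B); 4..8  size  (4B, 4-aligned); 8..10  n_entries  (2B, 2-aligned); 10..12  -- tail padding (2B); sizeof = 12, alignof = 4
0..12  m5  (12B, 4-aligned)
12..16  m4  (4B, 4-aligned)
16..18  b  (2B, 2-aligned)
18..19  m12  (1B, 1-aligned)
19..20  -- padding (1B)
20..56  m8  (36B, 4-aligned)
56..60  m3  (4B, 4-aligned)
60..64  m9  (4B, 4-aligned)
64..68  m10  (4B, 4-aligned)
68..70  g  (2B, 2-aligned)
70..72  -- padding (2B)
72..76  m17  (4B, 4-aligned)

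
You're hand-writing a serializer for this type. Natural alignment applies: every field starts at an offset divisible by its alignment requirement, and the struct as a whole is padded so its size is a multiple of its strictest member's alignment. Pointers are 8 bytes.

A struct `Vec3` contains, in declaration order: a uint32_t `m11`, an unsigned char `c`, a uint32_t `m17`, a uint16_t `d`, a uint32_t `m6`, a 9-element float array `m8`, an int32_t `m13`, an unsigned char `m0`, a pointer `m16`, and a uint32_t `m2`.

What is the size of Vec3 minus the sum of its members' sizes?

m11 at 0 (size 4, align 4) → ends 4
c at 4 (size 1, align 1) → ends 5
pad 3 to align 4 for m17
m17 at 8 (size 4, align 4) → ends 12
d at 12 (size 2, align 2) → ends 14
pad 2 to align 4 for m6
m6 at 16 (size 4, align 4) → ends 20
m8 at 20 (size 36, align 4) → ends 56
m13 at 56 (size 4, align 4) → ends 60
m0 at 60 (size 1, align 1) → ends 61
pad 3 to align 8 for m16
m16 at 64 (size 8, align 8) → ends 72
m2 at 72 (size 4, align 4) → ends 76
tail pad 4 to reach multiple of 8
total 80 bytes, alignment 8
data bytes 68, size 80 → padding 12

12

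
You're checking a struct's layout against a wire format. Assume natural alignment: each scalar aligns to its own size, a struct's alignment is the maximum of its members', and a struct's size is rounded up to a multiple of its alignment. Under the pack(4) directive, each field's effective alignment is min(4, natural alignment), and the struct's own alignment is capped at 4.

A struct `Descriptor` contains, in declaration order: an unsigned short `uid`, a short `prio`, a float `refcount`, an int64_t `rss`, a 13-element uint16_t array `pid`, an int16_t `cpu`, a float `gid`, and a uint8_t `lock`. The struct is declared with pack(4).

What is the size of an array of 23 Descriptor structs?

uid at 0 (size 2, align 2) → ends 2
prio at 2 (size 2, align 2) → ends 4
refcount at 4 (size 4, align 4) → ends 8
rss at 8 (size 8, align 4) → ends 16
pid at 16 (size 26, align 2) → ends 42
cpu at 42 (size 2, align 2) → ends 44
gid at 44 (size 4, align 4) → ends 48
lock at 48 (size 1, align 1) → ends 49
tail pad 3 to reach multiple of 4
total 52 bytes, alignment 4
array of 23: 23 × 52 = 1196

1196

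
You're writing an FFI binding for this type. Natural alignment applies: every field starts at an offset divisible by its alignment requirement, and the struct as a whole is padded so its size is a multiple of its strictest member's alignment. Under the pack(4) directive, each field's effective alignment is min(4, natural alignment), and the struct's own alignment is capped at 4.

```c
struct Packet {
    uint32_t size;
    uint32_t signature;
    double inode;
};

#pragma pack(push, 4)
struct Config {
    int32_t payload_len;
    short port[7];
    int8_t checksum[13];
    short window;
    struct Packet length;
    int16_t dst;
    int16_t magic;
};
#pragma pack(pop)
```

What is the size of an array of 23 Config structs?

Packet: 0..4  size  (4B, 4-aligned); 4..8  signature  (4B, 4-aligned); 8..16  inode  (8B, 8-aligned); sizeof = 16, alignof = 8
0..4  payload_len  (4B, 4-aligned)
4..18  port  (14B, 2-aligned)
18..31  checksum  (13B, 1-aligned)
31..32  -- padding (1B)
32..34  window  (2B, 2-aligned)
34..36  -- padding (2B)
36..52  length  (16B, 4-aligned)
52..54  dst  (2B, 2-aligned)
54..56  magic  (2B, 2-aligned)
sizeof = 56, alignof = 4
array of 23: 23 × 56 = 1288

1288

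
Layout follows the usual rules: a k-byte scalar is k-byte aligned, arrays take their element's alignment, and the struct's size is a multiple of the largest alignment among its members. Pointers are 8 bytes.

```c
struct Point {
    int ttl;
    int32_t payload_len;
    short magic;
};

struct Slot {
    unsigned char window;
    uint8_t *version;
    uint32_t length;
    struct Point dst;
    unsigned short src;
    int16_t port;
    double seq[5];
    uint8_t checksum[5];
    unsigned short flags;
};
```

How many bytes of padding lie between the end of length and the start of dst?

0

Point: 0..4  ttl  (4B, 4-aligned); 4..8  payload_len  (4B, 4-aligned); 8..10  magic  (2B, 2-aligned); 10..12  -- tail padding (2B); sizeof = 12, alignof = 4
0..1  window  (1B, 1-aligned)
1..8  -- padding (7B)
8..16  version  (8B, 8-aligned)
16..20  length  (4B, 4-aligned)
20..32  dst  (12B, 4-aligned)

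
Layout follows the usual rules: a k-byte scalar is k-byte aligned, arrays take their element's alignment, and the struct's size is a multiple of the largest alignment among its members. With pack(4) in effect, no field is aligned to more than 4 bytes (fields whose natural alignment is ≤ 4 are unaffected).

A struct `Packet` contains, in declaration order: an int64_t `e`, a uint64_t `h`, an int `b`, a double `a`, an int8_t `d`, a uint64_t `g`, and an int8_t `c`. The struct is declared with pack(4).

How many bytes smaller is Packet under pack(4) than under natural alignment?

natural layout:
  0..8  e  (8B, 8-aligned)
  8..16  h  (8B, 8-aligned)
  16..20  b  (4B, 4-aligned)
  20..24  -- padding (4B)
  24..32  a  (8B, 8-aligned)
  32..33  d  (1B, 1-aligned)
  33..40  -- padding (7B)
  40..48  g  (8B, 8-aligned)
  48..49  c  (1B, 1-aligned)
  49..56  -- tail padding (7B)
  sizeof = 56, alignof = 8
packed(4) layout:
  0..8  e  (8B, 4-aligned)
  8..16  h  (8B, 4-aligned)
  16..20  b  (4B, 4-aligned)
  20..28  a  (8B, 4-aligned)
  28..29  d  (1B, 1-aligned)
  29..32  -- padding (3B)
  32..40  g  (8B, 4-aligned)
  40..41  c  (1B, 1-aligned)
  41..44  -- tail padding (3B)
  sizeof = 44, alignof = 4
56 − 44 = 12

12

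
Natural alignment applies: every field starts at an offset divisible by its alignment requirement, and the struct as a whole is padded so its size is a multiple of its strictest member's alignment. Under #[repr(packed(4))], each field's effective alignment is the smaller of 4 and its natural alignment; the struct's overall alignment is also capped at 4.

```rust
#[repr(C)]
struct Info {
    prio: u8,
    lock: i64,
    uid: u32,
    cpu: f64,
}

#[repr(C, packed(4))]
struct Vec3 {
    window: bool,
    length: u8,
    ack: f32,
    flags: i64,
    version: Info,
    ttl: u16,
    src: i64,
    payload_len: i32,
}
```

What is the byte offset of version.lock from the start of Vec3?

24

Info: @0: prio [1B, align 1] → 1; +7 pad (align 8); @8: lock [8B, align 8] → 16; @16: uid [4B, align 4] → 20; +4 pad (align 8); @24: cpu [8B, align 8] → 32; size 32, align 8
@0: window [1B, align 1] → 1
@1: length [1B, align 1] → 2
+2 pad (align 4)
@4: ack [4B, align 4] → 8
@8: flags [8B, align 4] → 16
@16: version [32B, align 4] → 48
within Info: lock at 8
16 + 8 = 24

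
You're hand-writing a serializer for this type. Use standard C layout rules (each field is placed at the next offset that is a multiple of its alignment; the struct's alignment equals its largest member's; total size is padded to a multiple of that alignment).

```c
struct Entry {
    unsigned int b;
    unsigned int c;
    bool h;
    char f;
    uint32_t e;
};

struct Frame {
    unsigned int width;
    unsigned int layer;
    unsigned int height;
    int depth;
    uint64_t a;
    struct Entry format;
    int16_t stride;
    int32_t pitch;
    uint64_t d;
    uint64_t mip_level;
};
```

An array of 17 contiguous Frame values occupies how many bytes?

Entry: 0..4  b  (4B, 4-aligned); 4..8  c  (4B, 4-aligned); 8..9  h  (1B, 1-aligned); 9..10  f  (1B, 1-aligned); 10..12  -- padding (2B); 12..16  e  (4B, 4-aligned); sizeof = 16, alignof = 4
0..4  width  (4B, 4-aligned)
4..8  layer  (4B, 4-aligned)
8..12  height  (4B, 4-aligned)
12..16  depth  (4B, 4-aligned)
16..24  a  (8B, 8-aligned)
24..40  format  (16B, 4-aligned)
40..42  stride  (2B, 2-aligned)
42..44  -- padding (2B)
44..48  pitch  (4B, 4-aligned)
48..56  d  (8B, 8-aligned)
56..64  mip_level  (8B, 8-aligned)
sizeof = 64, alignof = 8
array of 17: 17 × 64 = 1088

1088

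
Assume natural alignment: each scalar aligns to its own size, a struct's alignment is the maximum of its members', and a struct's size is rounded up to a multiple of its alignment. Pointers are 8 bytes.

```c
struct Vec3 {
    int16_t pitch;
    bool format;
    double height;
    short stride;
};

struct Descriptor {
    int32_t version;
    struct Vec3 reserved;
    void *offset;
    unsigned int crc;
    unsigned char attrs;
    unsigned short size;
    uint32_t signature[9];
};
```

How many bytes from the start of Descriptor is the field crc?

40

Vec3: @0: pitch [2B, align 2] → 2; @2: format [1B, align 1] → 3; +5 pad (align 8); @8: height [8B, align 8] → 16; @16: stride [2B, align 2] → 18; +6 tail pad (align 8); size 24, align 8
@0: version [4B, align 4] → 4
+4 pad (align 8)
@8: reserved [24B, align 8] → 32
@32: offset [8B, align 8] → 40
@40: crc [4B, align 4] → 44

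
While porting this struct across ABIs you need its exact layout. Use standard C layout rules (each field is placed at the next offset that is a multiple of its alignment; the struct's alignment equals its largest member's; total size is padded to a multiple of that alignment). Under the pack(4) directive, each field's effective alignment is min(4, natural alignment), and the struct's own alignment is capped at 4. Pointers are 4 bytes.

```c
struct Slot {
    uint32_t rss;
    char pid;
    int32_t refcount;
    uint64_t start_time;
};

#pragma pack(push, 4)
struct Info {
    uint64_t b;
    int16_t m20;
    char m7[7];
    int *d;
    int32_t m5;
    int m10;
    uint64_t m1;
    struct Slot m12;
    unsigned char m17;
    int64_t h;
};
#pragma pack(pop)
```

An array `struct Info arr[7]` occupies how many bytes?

532

Slot: rss at 0 (size 4, align 4) → ends 4; pid at 4 (size 1, align 1) → ends 5; pad 3 to align 4 for refcount; refcount at 8 (size 4, align 4) → ends 12; pad 4 to align 8 for start_time; start_time at 16 (size 8, align 8) → ends 24; total 24 bytes, alignment 8
b at 0 (size 8, align 4) → ends 8
m20 at 8 (size 2, align 2) → ends 10
m7 at 10 (size 7, align 1) → ends 17
pad 3 to align 4 for d
d at 20 (size 4, align 4) → ends 24
m5 at 24 (size 4, align 4) → ends 28
m10 at 28 (size 4, align 4) → ends 32
m1 at 32 (size 8, align 4) → ends 40
m12 at 40 (size 24, align 4) → ends 64
m17 at 64 (size 1, align 1) → ends 65
pad 3 to align 4 for h
h at 68 (size 8, align 4) → ends 76
total 76 bytes, alignment 4
array of 7: 7 × 76 = 532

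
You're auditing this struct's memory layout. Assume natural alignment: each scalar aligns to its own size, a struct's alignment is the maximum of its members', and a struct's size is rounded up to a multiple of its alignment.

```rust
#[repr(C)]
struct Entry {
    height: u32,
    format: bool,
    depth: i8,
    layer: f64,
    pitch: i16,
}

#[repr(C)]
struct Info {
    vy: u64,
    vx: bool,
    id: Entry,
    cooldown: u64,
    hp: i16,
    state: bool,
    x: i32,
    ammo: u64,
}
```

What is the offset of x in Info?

52

Entry: @0: height [4B, align 4] → 4; @4: format [1B, align 1] → 5; @5: depth [1B, align 1] → 6; +2 pad (align 8); @8: layer [8B, align 8] → 16; @16: pitch [2B, align 2] → 18; +6 tail pad (align 8); size 24, align 8
@0: vy [8B, align 8] → 8
@8: vx [1B, align 1] → 9
+7 pad (align 8)
@16: id [24B, align 8] → 40
@40: cooldown [8B, align 8] → 48
@48: hp [2B, align 2] → 50
@50: state [1B, align 1] → 51
+1 pad (align 4)
@52: x [4B, align 4] → 56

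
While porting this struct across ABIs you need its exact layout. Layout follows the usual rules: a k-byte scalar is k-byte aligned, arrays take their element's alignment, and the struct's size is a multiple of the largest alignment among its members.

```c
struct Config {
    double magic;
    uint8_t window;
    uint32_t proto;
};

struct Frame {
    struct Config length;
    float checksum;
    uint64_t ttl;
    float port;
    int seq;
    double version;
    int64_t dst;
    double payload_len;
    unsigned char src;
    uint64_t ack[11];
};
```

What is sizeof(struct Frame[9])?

Config: magic at 0 (size 8, align 8) → ends 8; window at 8 (size 1, align 1) → ends 9; pad 3 to align 4 for proto; proto at 12 (size 4, align 4) → ends 16; total 16 bytes, alignment 8
length at 0 (size 16, align 8) → ends 16
checksum at 16 (size 4, align 4) → ends 20
pad 4 to align 8 for ttl
ttl at 24 (size 8, align 8) → ends 32
port at 32 (size 4, align 4) → ends 36
seq at 36 (size 4, align 4) → ends 40
version at 40 (size 8, align 8) → ends 48
dst at 48 (size 8, align 8) → ends 56
payload_len at 56 (size 8, align 8) → ends 64
src at 64 (size 1, align 1) → ends 65
pad 7 to align 8 for ack
ack at 72 (size 88, align 8) → ends 160
total 160 bytes, alignment 8
array of 9: 9 × 160 = 1440

1440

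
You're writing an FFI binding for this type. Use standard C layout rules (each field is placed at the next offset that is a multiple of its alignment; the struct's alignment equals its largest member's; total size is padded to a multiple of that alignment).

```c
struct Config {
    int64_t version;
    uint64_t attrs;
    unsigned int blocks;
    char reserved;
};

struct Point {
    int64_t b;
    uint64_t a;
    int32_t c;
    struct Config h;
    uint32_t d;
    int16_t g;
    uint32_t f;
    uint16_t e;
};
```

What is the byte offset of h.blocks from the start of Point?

40

Config: @0: version [8B, align 8] → 8; @8: attrs [8B, align 8] → 16; @16: blocks [4B, align 4] → 20; @20: reserved [1B, align 1] → 21; +3 tail pad (align 8); size 24, align 8
@0: b [8B, align 8] → 8
@8: a [8B, align 8] → 16
@16: c [4B, align 4] → 20
+4 pad (align 8)
@24: h [24B, align 8] → 48
within Config: blocks at 16
24 + 16 = 40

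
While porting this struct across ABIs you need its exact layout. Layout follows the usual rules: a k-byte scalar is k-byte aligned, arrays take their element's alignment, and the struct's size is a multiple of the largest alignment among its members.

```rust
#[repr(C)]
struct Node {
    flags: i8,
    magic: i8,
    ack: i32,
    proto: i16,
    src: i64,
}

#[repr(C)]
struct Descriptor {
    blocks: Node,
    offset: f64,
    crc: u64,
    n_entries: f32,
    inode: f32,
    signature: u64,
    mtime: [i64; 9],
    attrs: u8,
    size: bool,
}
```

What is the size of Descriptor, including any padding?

136

Node: @0: flags [1B, align 1] → 1; @1: magic [1B, align 1] → 2; +2 pad (align 4); @4: ack [4B, align 4] → 8; @8: proto [2B, align 2] → 10; +6 pad (align 8); @16: src [8B, align 8] → 24; size 24, align 8
@0: blocks [24B, align 8] → 24
@24: offset [8B, align 8] → 32
@32: crc [8B, align 8] → 40
@40: n_entries [4B, align 4] → 44
@44: inode [4B, align 4] → 48
@48: signature [8B, align 8] → 56
@56: mtime [72B, align 8] → 128
@128: attrs [1B, align 1] → 129
@129: size [1B, align 1] → 130
+6 tail pad (align 8)
size 136, align 8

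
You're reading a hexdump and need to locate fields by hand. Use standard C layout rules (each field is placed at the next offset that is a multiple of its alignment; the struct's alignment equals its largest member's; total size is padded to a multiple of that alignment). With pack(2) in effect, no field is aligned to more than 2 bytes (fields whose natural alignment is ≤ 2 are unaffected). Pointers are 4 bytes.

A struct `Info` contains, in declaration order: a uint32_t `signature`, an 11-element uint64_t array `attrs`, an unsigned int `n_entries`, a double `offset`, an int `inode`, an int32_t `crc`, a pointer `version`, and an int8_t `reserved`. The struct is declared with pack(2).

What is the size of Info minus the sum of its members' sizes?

signature at 0 (size 4, align 2) → ends 4
attrs at 4 (size 88, align 2) → ends 92
n_entries at 92 (size 4, align 2) → ends 96
offset at 96 (size 8, align 2) → ends 104
inode at 104 (size 4, align 2) → ends 108
crc at 108 (size 4, align 2) → ends 112
version at 112 (size 4, align 2) → ends 116
reserved at 116 (size 1, align 1) → ends 117
tail pad 1 to reach multiple of 2
total 118 bytes, alignment 2
data bytes 117, size 118 → padding 1

1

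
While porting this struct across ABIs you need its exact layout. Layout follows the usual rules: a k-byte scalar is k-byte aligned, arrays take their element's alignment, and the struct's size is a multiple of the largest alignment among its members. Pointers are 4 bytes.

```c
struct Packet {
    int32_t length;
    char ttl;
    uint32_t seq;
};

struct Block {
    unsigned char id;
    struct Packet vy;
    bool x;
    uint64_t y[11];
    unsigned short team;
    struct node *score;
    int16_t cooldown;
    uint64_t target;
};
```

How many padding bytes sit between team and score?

Packet: 0..4  length  (4B, 4-aligned); 4..5  ttl  (1B, 1-aligned); 5..8  -- padding (3B); 8..12  seq  (4B, 4-aligned); sizeof = 12, alignof = 4
0..1  id  (1B, 1-aligned)
1..4  -- padding (3B)
4..16  vy  (12B, 4-aligned)
16..17  x  (1B, 1-aligned)
17..24  -- padding (7B)
24..112  y  (88B, 8-aligned)
112..114  team  (2B, 2-aligned)
114..116  -- padding (2B)
116..120  score  (4B, 4-aligned)

2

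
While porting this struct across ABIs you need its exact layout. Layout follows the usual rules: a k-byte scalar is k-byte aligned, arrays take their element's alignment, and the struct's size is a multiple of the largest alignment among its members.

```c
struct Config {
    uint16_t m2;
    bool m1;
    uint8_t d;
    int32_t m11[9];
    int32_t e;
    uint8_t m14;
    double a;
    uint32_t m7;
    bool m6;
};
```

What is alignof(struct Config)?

member alignments: m2=2, m1=1, d=1, m11=4, e=4, m14=1, a=8, m7=4, m6=1
max = 8

8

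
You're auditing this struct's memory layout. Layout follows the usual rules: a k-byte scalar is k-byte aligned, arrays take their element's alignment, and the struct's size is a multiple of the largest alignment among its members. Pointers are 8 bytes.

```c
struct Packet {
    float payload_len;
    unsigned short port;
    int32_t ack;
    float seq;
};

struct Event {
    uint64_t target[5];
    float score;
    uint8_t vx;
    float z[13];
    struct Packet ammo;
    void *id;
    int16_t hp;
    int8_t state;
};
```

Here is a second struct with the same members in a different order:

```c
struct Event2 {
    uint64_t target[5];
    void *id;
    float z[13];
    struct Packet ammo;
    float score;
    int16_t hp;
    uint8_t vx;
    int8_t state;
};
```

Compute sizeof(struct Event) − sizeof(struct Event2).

8

Packet: @0: payload_len [4B, align 4] → 4; @4: port [2B, align 2] → 6; +2 pad (align 4); @8: ack [4B, align 4] → 12; @12: seq [4B, align 4] → 16; size 16, align 4
@0: target [40B, align 8] → 40
@40: score [4B, align 4] → 44
@44: vx [1B, align 1] → 45
+3 pad (align 4)
@48: z [52B, align 4] → 100
@100: ammo [16B, align 4] → 116
+4 pad (align 8)
@120: id [8B, align 8] → 128
@128: hp [2B, align 2] → 130
@130: state [1B, align 1] → 131
+5 tail pad (align 8)
size 136, align 8
— Event2 —
@0: target [40B, align 8] → 40
@40: id [8B, align 8] → 48
@48: z [52B, align 4] → 100
@100: ammo [16B, align 4] → 116
@116: score [4B, align 4] → 120
@120: hp [2B, align 2] → 122
@122: vx [1B, align 1] → 123
@123: state [1B, align 1] → 124
+4 tail pad (align 8)
size 128, align 8
136 − 128 = 8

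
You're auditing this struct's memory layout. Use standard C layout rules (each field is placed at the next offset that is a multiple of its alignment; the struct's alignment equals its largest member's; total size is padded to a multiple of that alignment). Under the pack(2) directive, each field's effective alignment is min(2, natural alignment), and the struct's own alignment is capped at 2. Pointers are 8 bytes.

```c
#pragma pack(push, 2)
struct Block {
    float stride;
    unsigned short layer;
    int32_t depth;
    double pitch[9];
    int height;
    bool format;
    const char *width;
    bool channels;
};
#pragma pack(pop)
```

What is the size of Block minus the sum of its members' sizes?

@0: stride [4B, align 2] → 4
@4: layer [2B, align 2] → 6
@6: depth [4B, align 2] → 10
@10: pitch [72B, align 2] → 82
@82: height [4B, align 2] → 86
@86: format [1B, align 1] → 87
+1 pad (align 2)
@88: width [8B, align 2] → 96
@96: channels [1B, align 1] → 97
+1 tail pad (align 2)
size 98, align 2
data bytes 96, size 98 → padding 2

2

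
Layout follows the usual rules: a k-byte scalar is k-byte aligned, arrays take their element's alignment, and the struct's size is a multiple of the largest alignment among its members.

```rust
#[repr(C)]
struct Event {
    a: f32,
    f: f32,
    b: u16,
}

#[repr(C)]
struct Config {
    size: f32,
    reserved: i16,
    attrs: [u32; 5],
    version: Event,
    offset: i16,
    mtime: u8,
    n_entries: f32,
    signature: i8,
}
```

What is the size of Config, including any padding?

Event: a at 0 (size 4, align 4) → ends 4; f at 4 (size 4, align 4) → ends 8; b at 8 (size 2, align 2) → ends 10; tail pad 2 to reach multiple of 4; total 12 bytes, alignment 4
size at 0 (size 4, align 4) → ends 4
reserved at 4 (size 2, align 2) → ends 6
pad 2 to align 4 for attrs
attrs at 8 (size 20, align 4) → ends 28
version at 28 (size 12, align 4) → ends 40
offset at 40 (size 2, align 2) → ends 42
mtime at 42 (size 1, align 1) → ends 43
pad 1 to align 4 for n_entries
n_entries at 44 (size 4, align 4) → ends 48
signature at 48 (size 1, align 1) → ends 49
tail pad 3 to reach multiple of 4
total 52 bytes, alignment 4

52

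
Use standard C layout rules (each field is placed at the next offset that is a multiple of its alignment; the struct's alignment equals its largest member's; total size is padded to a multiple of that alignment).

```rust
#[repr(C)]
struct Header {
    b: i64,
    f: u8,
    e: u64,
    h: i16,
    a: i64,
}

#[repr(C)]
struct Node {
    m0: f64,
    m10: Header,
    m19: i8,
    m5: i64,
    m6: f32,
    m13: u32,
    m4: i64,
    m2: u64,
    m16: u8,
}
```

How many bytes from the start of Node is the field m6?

64

Header: 0..8  b  (8B, 8-aligned); 8..9  f  (1B, 1-aligned); 9..16  -- padding (7B); 16..24  e  (8B, 8-aligned); 24..26  h  (2B, 2-aligned); 26..32  -- padding (6B); 32..40  a  (8B, 8-aligned); sizeof = 40, alignof = 8
0..8  m0  (8B, 8-aligned)
8..48  m10  (40B, 8-aligned)
48..49  m19  (1B, 1-aligned)
49..56  -- padding (7B)
56..64  m5  (8B, 8-aligned)
64..68  m6  (4B, 4-aligned)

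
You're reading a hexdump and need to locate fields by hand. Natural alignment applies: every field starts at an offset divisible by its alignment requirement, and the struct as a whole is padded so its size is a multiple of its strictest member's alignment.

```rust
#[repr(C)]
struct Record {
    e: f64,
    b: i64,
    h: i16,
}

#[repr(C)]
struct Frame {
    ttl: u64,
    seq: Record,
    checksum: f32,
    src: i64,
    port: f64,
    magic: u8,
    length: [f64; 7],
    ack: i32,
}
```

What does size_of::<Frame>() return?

128 bytes

Record: e at 0 (size 8, align 8) → ends 8; b at 8 (size 8, align 8) → ends 16; h at 16 (size 2, align 2) → ends 18; tail pad 6 to reach multiple of 8; total 24 bytes, alignment 8
ttl at 0 (size 8, align 8) → ends 8
seq at 8 (size 24, align 8) → ends 32
checksum at 32 (size 4, align 4) → ends 36
pad 4 to align 8 for src
src at 40 (size 8, align 8) → ends 48
port at 48 (size 8, align 8) → ends 56
magic at 56 (size 1, align 1) → ends 57
pad 7 to align 8 for length
length at 64 (size 56, align 8) → ends 120
ack at 120 (size 4, align 4) → ends 124
tail pad 4 to reach multiple of 8
total 128 bytes, alignment 8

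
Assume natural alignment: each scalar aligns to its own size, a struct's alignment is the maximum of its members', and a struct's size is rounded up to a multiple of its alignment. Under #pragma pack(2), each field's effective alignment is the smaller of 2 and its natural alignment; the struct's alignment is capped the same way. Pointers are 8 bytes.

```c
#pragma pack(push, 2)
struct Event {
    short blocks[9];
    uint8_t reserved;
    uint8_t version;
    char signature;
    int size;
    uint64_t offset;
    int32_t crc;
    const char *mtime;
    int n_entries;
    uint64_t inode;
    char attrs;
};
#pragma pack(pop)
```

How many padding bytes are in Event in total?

0..18  blocks  (18B, 2-aligned)
18..19  reserved  (1B, 1-aligned)
19..20  version  (1B, 1-aligned)
20..21  signature  (1B, 1-aligned)
21..22  -- padding (1B)
22..26  size  (4B, 2-aligned)
26..34  offset  (8B, 2-aligned)
34..38  crc  (4B, 2-aligned)
38..46  mtime  (8B, 2-aligned)
46..50  n_entries  (4B, 2-aligned)
50..58  inode  (8B, 2-aligned)
58..59  attrs  (1B, 1-aligned)
59..60  -- tail padding (1B)
sizeof = 60, alignof = 2
data bytes 58, size 60 → padding 2

2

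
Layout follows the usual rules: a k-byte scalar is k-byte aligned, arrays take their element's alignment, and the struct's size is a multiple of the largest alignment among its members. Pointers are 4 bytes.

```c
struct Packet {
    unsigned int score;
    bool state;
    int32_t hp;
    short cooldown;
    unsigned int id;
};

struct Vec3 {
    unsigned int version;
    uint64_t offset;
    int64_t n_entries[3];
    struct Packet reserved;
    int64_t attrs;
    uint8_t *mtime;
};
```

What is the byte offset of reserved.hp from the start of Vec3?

48

Packet: score at 0 (size 4, align 4) → ends 4; state at 4 (size 1, align 1) → ends 5; pad 3 to align 4 for hp; hp at 8 (size 4, align 4) → ends 12; cooldown at 12 (size 2, align 2) → ends 14; pad 2 to align 4 for id; id at 16 (size 4, align 4) → ends 20; total 20 bytes, alignment 4
version at 0 (size 4, align 4) → ends 4
pad 4 to align 8 for offset
offset at 8 (size 8, align 8) → ends 16
n_entries at 16 (size 24, align 8) → ends 40
reserved at 40 (size 20, align 4) → ends 60
within Packet: hp at 8
40 + 8 = 48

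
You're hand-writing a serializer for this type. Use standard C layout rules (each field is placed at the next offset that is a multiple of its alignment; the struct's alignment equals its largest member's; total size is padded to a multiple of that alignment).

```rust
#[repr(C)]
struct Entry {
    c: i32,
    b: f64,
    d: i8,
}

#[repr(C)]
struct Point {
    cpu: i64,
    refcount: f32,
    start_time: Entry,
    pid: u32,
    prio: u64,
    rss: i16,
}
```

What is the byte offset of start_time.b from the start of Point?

24

Entry: c at 0 (size 4, align 4) → ends 4; pad 4 to align 8 for b; b at 8 (size 8, align 8) → ends 16; d at 16 (size 1, align 1) → ends 17; tail pad 7 to reach multiple of 8; total 24 bytes, alignment 8
cpu at 0 (size 8, align 8) → ends 8
refcount at 8 (size 4, align 4) → ends 12
pad 4 to align 8 for start_time
start_time at 16 (size 24, align 8) → ends 40
within Entry: b at 8
16 + 8 = 24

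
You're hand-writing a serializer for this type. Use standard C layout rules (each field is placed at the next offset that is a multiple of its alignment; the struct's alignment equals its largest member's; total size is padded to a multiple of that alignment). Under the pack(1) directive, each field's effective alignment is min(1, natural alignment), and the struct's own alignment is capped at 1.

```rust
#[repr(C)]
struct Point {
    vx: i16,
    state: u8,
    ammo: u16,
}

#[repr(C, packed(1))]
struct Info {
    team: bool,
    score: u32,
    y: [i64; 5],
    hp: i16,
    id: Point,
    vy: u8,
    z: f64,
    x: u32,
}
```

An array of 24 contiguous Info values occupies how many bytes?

Point: 0..2  vx  (2B, 2-aligned); 2..3  state  (1B, 1-aligned); 3..4  -- padding (1B); 4..6  ammo  (2B, 2-aligned); sizeof = 6, alignof = 2
0..1  team  (1B, 1-aligned)
1..5  score  (4B, 1-aligned)
5..45  y  (40B, 1-aligned)
45..47  hp  (2B, 1-aligned)
47..53  id  (6B, 1-aligned)
53..54  vy  (1B, 1-aligned)
54..62  z  (8B, 1-aligned)
62..66  x  (4B, 1-aligned)
sizeof = 66, alignof = 1
array of 24: 24 × 66 = 1584

1584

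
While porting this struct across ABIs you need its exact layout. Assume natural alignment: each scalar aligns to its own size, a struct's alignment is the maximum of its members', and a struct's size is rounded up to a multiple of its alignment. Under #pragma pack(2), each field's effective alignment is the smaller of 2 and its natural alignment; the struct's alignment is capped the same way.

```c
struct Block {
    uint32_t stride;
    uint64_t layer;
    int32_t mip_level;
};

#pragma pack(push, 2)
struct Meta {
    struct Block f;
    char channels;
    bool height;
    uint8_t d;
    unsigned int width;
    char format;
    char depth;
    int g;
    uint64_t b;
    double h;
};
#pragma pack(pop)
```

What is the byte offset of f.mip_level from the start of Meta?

Block: 0..4  stride  (4B, 4-aligned); 4..8  -- padding (4B); 8..16  layer  (8B, 8-aligned); 16..20  mip_level  (4B, 4-aligned); 20..24  -- tail padding (4B); sizeof = 24, alignof = 8
0..24  f  (24B, 2-aligned)
within Block: mip_level at 16
0 + 16 = 16

16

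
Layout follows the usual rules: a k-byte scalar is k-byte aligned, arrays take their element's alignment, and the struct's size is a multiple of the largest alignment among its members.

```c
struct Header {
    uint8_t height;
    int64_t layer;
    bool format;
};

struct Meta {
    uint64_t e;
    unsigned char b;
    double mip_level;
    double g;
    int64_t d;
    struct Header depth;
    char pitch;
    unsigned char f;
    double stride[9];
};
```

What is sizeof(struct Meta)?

144

Header: 0..1  height  (1B, 1-aligned); 1..8  -- padding (7B); 8..16  layer  (8B, 8-aligned); 16..17  format  (1B, 1-aligned); 17..24  -- tail padding (7B); sizeof = 24, alignof = 8
0..8  e  (8B, 8-aligned)
8..9  b  (1B, 1-aligned)
9..16  -- padding (7B)
16..24  mip_level  (8B, 8-aligned)
24..32  g  (8B, 8-aligned)
32..40  d  (8B, 8-aligned)
40..64  depth  (24B, 8-aligned)
64..65  pitch  (1B, 1-aligned)
65..66  f  (1B, 1-aligned)
66..72  -- padding (6B)
72..144  stride  (72B, 8-aligned)
sizeof = 144, alignof = 8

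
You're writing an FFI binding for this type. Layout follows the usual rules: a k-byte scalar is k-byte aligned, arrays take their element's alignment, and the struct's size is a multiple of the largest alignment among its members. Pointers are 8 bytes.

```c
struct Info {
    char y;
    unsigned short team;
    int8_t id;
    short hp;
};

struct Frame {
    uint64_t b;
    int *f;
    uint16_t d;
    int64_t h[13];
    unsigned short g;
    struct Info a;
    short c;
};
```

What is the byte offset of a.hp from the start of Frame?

Info: y at 0 (size 1, align 1) → ends 1; pad 1 to align 2 for team; team at 2 (size 2, align 2) → ends 4; id at 4 (size 1, align 1) → ends 5; pad 1 to align 2 for hp; hp at 6 (size 2, align 2) → ends 8; total 8 bytes, alignment 2
b at 0 (size 8, align 8) → ends 8
f at 8 (size 8, align 8) → ends 16
d at 16 (size 2, align 2) → ends 18
pad 6 to align 8 for h
h at 24 (size 104, align 8) → ends 128
g at 128 (size 2, align 2) → ends 130
a at 130 (size 8, align 2) → ends 138
within Info: hp at 6
130 + 6 = 136

136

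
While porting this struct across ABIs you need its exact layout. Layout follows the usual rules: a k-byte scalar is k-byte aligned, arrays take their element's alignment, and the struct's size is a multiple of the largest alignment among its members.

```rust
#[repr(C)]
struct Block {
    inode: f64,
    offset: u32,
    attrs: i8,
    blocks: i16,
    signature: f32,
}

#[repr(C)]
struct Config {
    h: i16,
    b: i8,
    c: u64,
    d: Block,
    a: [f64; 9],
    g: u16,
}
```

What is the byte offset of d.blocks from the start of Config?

30

Block: @0: inode [8B, align 8] → 8; @8: offset [4B, align 4] → 12; @12: attrs [1B, align 1] → 13; +1 pad (align 2); @14: blocks [2B, align 2] → 16; @16: signature [4B, align 4] → 20; +4 tail pad (align 8); size 24, align 8
@0: h [2B, align 2] → 2
@2: b [1B, align 1] → 3
+5 pad (align 8)
@8: c [8B, align 8] → 16
@16: d [24B, align 8] → 40
within Block: blocks at 14
16 + 14 = 30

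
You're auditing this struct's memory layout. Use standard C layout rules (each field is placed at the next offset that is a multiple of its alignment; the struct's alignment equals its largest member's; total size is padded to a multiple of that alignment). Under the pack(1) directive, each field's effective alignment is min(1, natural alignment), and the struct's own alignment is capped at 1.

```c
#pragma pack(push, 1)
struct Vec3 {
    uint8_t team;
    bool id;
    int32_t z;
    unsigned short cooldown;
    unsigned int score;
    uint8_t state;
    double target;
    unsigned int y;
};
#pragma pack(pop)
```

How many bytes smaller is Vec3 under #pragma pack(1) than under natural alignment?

15

natural layout:
  @0: team [1B, align 1] → 1
  @1: id [1B, align 1] → 2
  +2 pad (align 4)
  @4: z [4B, align 4] → 8
  @8: cooldown [2B, align 2] → 10
  +2 pad (align 4)
  @12: score [4B, align 4] → 16
  @16: state [1B, align 1] → 17
  +7 pad (align 8)
  @24: target [8B, align 8] → 32
  @32: y [4B, align 4] → 36
  +4 tail pad (align 8)
  size 40, align 8
packed(1) layout:
  @0: team [1B, align 1] → 1
  @1: id [1B, align 1] → 2
  @2: z [4B, align 1] → 6
  @6: cooldown [2B, align 1] → 8
  @8: score [4B, align 1] → 12
  @12: state [1B, align 1] → 13
  @13: target [8B, align 1] → 21
  @21: y [4B, align 1] → 25
  size 25, align 1
40 − 25 = 15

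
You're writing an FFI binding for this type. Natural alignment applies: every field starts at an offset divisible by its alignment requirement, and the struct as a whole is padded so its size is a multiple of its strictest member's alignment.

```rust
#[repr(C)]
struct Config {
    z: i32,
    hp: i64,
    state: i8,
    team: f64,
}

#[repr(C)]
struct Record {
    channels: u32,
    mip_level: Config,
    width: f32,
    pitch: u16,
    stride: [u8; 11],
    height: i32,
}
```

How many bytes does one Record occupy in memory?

Config: z at 0 (size 4, align 4) → ends 4; pad 4 to align 8 for hp; hp at 8 (size 8, align 8) → ends 16; state at 16 (size 1, align 1) → ends 17; pad 7 to align 8 for team; team at 24 (size 8, align 8) → ends 32; total 32 bytes, alignment 8
channels at 0 (size 4, align 4) → ends 4
pad 4 to align 8 for mip_level
mip_level at 8 (size 32, align 8) → ends 40
width at 40 (size 4, align 4) → ends 44
pitch at 44 (size 2, align 2) → ends 46
stride at 46 (size 11, align 1) → ends 57
pad 3 to align 4 for height
height at 60 (size 4, align 4) → ends 64
total 64 bytes, alignment 8

64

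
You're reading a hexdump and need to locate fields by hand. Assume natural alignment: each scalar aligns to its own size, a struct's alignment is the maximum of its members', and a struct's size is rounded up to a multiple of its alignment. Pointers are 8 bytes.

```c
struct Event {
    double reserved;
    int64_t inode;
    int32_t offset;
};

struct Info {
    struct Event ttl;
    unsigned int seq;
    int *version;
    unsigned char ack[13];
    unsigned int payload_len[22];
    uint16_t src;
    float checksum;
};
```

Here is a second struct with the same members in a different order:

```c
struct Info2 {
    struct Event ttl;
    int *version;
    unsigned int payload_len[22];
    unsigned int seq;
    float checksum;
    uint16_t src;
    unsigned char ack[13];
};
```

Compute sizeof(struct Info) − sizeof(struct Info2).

Event: reserved at 0 (size 8, align 8) → ends 8; inode at 8 (size 8, align 8) → ends 16; offset at 16 (size 4, align 4) → ends 20; tail pad 4 to reach multiple of 8; total 24 bytes, alignment 8
ttl at 0 (size 24, align 8) → ends 24
seq at 24 (size 4, align 4) → ends 28
pad 4 to align 8 for version
version at 32 (size 8, align 8) → ends 40
ack at 40 (size 13, align 1) → ends 53
pad 3 to align 4 for payload_len
payload_len at 56 (size 88, align 4) → ends 144
src at 144 (size 2, align 2) → ends 146
pad 2 to align 4 for checksum
checksum at 148 (size 4, align 4) → ends 152
total 152 bytes, alignment 8
— Info2 —
ttl at 0 (size 24, align 8) → ends 24
version at 24 (size 8, align 8) → ends 32
payload_len at 32 (size 88, align 4) → ends 120
seq at 120 (size 4, align 4) → ends 124
checksum at 124 (size 4, align 4) → ends 128
src at 128 (size 2, align 2) → ends 130
ack at 130 (size 13, align 1) → ends 143
tail pad 1 to reach multiple of 8
total 144 bytes, alignment 8
152 − 144 = 8

8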